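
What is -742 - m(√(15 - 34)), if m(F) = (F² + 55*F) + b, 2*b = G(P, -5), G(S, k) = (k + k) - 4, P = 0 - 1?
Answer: -716 - 55*I*√19 ≈ -716.0 - 239.74*I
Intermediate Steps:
P = -1
G(S, k) = -4 + 2*k (G(S, k) = 2*k - 4 = -4 + 2*k)
b = -7 (b = (-4 + 2*(-5))/2 = (-4 - 10)/2 = (½)*(-14) = -7)
m(F) = -7 + F² + 55*F (m(F) = (F² + 55*F) - 7 = -7 + F² + 55*F)
-742 - m(√(15 - 34)) = -742 - (-7 + (√(15 - 34))² + 55*√(15 - 34)) = -742 - (-7 + (√(-19))² + 55*√(-19)) = -742 - (-7 + (I*√19)² + 55*(I*√19)) = -742 - (-7 - 19 + 55*I*√19) = -742 - (-26 + 55*I*√19) = -742 + (26 - 55*I*√19) = -716 - 55*I*√19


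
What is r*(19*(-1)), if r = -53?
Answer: 1007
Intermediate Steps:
r*(19*(-1)) = -1007*(-1) = -53*(-19) = 1007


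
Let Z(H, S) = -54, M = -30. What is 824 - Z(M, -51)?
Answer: 878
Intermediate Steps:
824 - Z(M, -51) = 824 - 1*(-54) = 824 + 54 = 878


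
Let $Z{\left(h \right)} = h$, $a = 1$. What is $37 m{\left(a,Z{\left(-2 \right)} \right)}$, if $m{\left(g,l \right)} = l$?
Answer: $-74$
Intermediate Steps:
$37 m{\left(a,Z{\left(-2 \right)} \right)} = 37 \left(-2\right) = -74$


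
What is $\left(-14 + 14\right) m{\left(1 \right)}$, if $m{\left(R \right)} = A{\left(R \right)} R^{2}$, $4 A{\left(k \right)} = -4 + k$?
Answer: $0$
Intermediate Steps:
$A{\left(k \right)} = -1 + \frac{k}{4}$ ($A{\left(k \right)} = \frac{-4 + k}{4} = -1 + \frac{k}{4}$)
$m{\left(R \right)} = R^{2} \left(-1 + \frac{R}{4}\right)$ ($m{\left(R \right)} = \left(-1 + \frac{R}{4}\right) R^{2} = R^{2} \left(-1 + \frac{R}{4}\right)$)
$\left(-14 + 14\right) m{\left(1 \right)} = \left(-14 + 14\right) \frac{1^{2} \left(-4 + 1\right)}{4} = 0 \cdot \frac{1}{4} \cdot 1 \left(-3\right) = 0 \left(- \frac{3}{4}\right) = 0$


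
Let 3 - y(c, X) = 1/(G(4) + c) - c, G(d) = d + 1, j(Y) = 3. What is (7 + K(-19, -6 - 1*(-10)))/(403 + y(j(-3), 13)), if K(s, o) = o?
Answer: 88/3271 ≈ 0.026903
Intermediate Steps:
G(d) = 1 + d
y(c, X) = 3 + c - 1/(5 + c) (y(c, X) = 3 - (1/((1 + 4) + c) - c) = 3 - (1/(5 + c) - c) = 3 + (c - 1/(5 + c)) = 3 + c - 1/(5 + c))
(7 + K(-19, -6 - 1*(-10)))/(403 + y(j(-3), 13)) = (7 + (-6 - 1*(-10)))/(403 + (14 + 3² + 8*3)/(5 + 3)) = (7 + (-6 + 10))/(403 + (14 + 9 + 24)/8) = (7 + 4)/(403 + (⅛)*47) = 11/(403 + 47/8) = 11/(3271/8) = 11*(8/3271) = 88/3271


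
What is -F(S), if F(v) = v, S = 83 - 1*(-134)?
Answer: -217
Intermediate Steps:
S = 217 (S = 83 + 134 = 217)
-F(S) = -1*217 = -217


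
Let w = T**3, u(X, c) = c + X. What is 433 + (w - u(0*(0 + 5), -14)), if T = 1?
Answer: 448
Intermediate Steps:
u(X, c) = X + c
w = 1 (w = 1**3 = 1)
433 + (w - u(0*(0 + 5), -14)) = 433 + (1 - (0*(0 + 5) - 14)) = 433 + (1 - (0*5 - 14)) = 433 + (1 - (0 - 14)) = 433 + (1 - 1*(-14)) = 433 + (1 + 14) = 433 + 15 = 448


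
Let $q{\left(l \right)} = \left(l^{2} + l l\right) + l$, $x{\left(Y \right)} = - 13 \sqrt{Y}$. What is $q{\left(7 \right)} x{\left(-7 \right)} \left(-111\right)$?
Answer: $151515 i \sqrt{7} \approx 4.0087 \cdot 10^{5} i$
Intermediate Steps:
$q{\left(l \right)} = l + 2 l^{2}$ ($q{\left(l \right)} = \left(l^{2} + l^{2}\right) + l = 2 l^{2} + l = l + 2 l^{2}$)
$q{\left(7 \right)} x{\left(-7 \right)} \left(-111\right) = 7 \left(1 + 2 \cdot 7\right) \left(- 13 \sqrt{-7}\right) \left(-111\right) = 7 \left(1 + 14\right) \left(- 13 i \sqrt{7}\right) \left(-111\right) = 7 \cdot 15 \left(- 13 i \sqrt{7}\right) \left(-111\right) = 105 \left(- 13 i \sqrt{7}\right) \left(-111\right) = - 1365 i \sqrt{7} \left(-111\right) = 151515 i \sqrt{7}$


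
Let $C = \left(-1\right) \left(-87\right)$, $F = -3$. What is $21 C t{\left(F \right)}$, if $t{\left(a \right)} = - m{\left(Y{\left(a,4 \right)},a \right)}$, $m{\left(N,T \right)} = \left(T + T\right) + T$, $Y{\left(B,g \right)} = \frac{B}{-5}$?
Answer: $16443$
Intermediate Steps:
$Y{\left(B,g \right)} = - \frac{B}{5}$ ($Y{\left(B,g \right)} = B \left(- \frac{1}{5}\right) = - \frac{B}{5}$)
$m{\left(N,T \right)} = 3 T$ ($m{\left(N,T \right)} = 2 T + T = 3 T$)
$C = 87$
$t{\left(a \right)} = - 3 a$
$21 C t{\left(F \right)} = 21 \cdot 87 \left(\left(-3\right) \left(-3\right)\right) = 1827 \cdot 9 = 16443$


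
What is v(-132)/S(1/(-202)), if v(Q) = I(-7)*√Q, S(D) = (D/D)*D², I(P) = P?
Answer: -571256*I*√33 ≈ -3.2816e+6*I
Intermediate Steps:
S(D) = D² (S(D) = 1*D² = D²)
v(Q) = -7*√Q
v(-132)/S(1/(-202)) = (-14*I*√33)/((1/(-202))²) = (-14*I*√33)/((-1/202)²) = (-14*I*√33)/(1/40804) = -14*I*√33*40804 = -571256*I*√33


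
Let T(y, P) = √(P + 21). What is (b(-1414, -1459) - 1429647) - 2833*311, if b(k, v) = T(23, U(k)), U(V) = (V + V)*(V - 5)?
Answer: -2310710 + 7*√81897 ≈ -2.3087e+6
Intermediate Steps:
U(V) = 2*V*(-5 + V) (U(V) = (2*V)*(-5 + V) = 2*V*(-5 + V))
T(y, P) = √(21 + P)
b(k, v) = √(21 + 2*k*(-5 + k))
(b(-1414, -1459) - 1429647) - 2833*311 = (√(21 + 2*(-1414)*(-5 - 1414)) - 1429647) - 2833*311 = (√(21 + 2*(-1414)*(-1419)) - 1429647) - 881063 = (√(21 + 4012932) - 1429647) - 881063 = (√4012953 - 1429647) - 881063 = (7*√81897 - 1429647) - 881063 = (-1429647 + 7*√81897) - 881063 = -2310710 + 7*√81897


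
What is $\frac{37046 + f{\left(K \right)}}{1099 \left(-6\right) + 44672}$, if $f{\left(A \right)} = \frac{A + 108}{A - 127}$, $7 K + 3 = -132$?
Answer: $\frac{37934483}{38991872} \approx 0.97288$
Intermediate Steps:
$K = - \frac{135}{7}$ ($K = - \frac{3}{7} + \frac{1}{7} \left(-132\right) = - \frac{3}{7} - \frac{132}{7} = - \frac{135}{7} \approx -19.286$)
$f{\left(A \right)} = \frac{108 + A}{-127 + A}$
$\frac{37046 + f{\left(K \right)}}{1099 \left(-6\right) + 44672} = \frac{37046 + \frac{108 - \frac{135}{7}}{-127 - \frac{135}{7}}}{1099 \left(-6\right) + 44672} = \frac{37046 + \frac{1}{- \frac{1024}{7}} \cdot \frac{621}{7}}{-6594 + 44672} = \frac{37046 - \frac{621}{1024}}{38078} = \left(37046 - \frac{621}{1024}\right) \frac{1}{38078} = \frac{37934483}{1024} \cdot \frac{1}{38078} = \frac{37934483}{38991872}$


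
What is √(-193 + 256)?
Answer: 3*√7 ≈ 7.9373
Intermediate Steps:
√(-193 + 256) = √63 = 3*√7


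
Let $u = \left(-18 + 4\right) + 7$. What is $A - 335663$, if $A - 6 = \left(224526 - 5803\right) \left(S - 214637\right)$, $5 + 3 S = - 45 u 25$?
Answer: $- \frac{139117802614}{3} \approx -4.6373 \cdot 10^{10}$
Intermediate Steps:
$u = -7$ ($u = -14 + 7 = -7$)
$S = \frac{7870}{3}$ ($S = - \frac{5}{3} + \frac{\left(-45\right) \left(-7\right) 25}{3} = - \frac{5}{3} + \frac{315 \cdot 25}{3} = - \frac{5}{3} + \frac{1}{3} \cdot 7875 = - \frac{5}{3} + 2625 = \frac{7870}{3} \approx 2623.3$)
$A = - \frac{139116795625}{3}$ ($A = 6 + \left(224526 - 5803\right) \left(\frac{7870}{3} - 214637\right) = 6 + 218723 \left(- \frac{636041}{3}\right) = 6 - \frac{139116795643}{3} = - \frac{139116795625}{3} \approx -4.6372 \cdot 10^{10}$)
$A - 335663 = - \frac{139116795625}{3} - 335663 = - \frac{139117802614}{3}$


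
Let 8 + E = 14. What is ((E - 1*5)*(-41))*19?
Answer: -779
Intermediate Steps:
E = 6 (E = -8 + 14 = 6)
((E - 1*5)*(-41))*19 = ((6 - 1*5)*(-41))*19 = ((6 - 5)*(-41))*19 = (1*(-41))*19 = -41*19 = -779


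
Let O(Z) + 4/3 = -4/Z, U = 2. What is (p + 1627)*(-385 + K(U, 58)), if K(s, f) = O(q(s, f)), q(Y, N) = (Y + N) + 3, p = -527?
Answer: -26777300/63 ≈ -4.2504e+5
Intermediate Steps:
q(Y, N) = 3 + N + Y (q(Y, N) = (N + Y) + 3 = 3 + N + Y)
O(Z) = -4/3 - 4/Z
K(s, f) = -4/3 - 4/(3 + f + s)
(p + 1627)*(-385 + K(U, 58)) = (-527 + 1627)*(-385 + 4*(-6 - 1*58 - 1*2)/(3*(3 + 58 + 2))) = 1100*(-385 + (4/3)*(-6 - 58 - 2)/63) = 1100*(-385 + (4/3)*(1/63)*(-66)) = 1100*(-385 - 88/63) = 1100*(-24343/63) = -26777300/63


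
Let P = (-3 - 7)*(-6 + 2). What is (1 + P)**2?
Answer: 1681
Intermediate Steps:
P = 40 (P = -10*(-4) = 40)
(1 + P)**2 = (1 + 40)**2 = 41**2 = 1681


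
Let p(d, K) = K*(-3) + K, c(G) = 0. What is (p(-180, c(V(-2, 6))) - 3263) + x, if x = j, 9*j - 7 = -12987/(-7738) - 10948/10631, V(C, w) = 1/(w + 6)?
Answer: -2415178876907/740364102 ≈ -3262.1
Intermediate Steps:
V(C, w) = 1/(6 + w)
p(d, K) = -2*K (p(d, K) = -3*K + K = -2*K)
j = 629187919/740364102 (j = 7/9 + (-12987/(-7738) - 10948/10631)/9 = 7/9 + (-12987*(-1/7738) - 10948*1/10631)/9 = 7/9 + (12987/7738 - 10948/10631)/9 = 7/9 + (⅑)*(53349173/82262678) = 7/9 + 53349173/740364102 = 629187919/740364102 ≈ 0.84984)
x = 629187919/740364102 ≈ 0.84984
(p(-180, c(V(-2, 6))) - 3263) + x = (-2*0 - 3263) + 629187919/740364102 = (0 - 3263) + 629187919/740364102 = -3263 + 629187919/740364102 = -2415178876907/740364102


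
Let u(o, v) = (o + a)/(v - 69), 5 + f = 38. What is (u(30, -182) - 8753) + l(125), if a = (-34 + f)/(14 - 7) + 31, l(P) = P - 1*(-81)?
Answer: -15017505/1757 ≈ -8547.3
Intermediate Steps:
f = 33 (f = -5 + 38 = 33)
l(P) = 81 + P (l(P) = P + 81 = 81 + P)
a = 216/7 (a = (-34 + 33)/(14 - 7) + 31 = -1/7 + 31 = -1*⅐ + 31 = -⅐ + 31 = 216/7 ≈ 30.857)
u(o, v) = (216/7 + o)/(-69 + v) (u(o, v) = (o + 216/7)/(v - 69) = (216/7 + o)/(-69 + v))
(u(30, -182) - 8753) + l(125) = ((216/7 + 30)/(-69 - 182) - 8753) + (81 + 125) = ((426/7)/(-251) - 8753) + 206 = (-1/251*426/7 - 8753) + 206 = (-426/1757 - 8753) + 206 = -15379447/1757 + 206 = -15017505/1757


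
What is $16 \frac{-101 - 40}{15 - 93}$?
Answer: $\frac{376}{13} \approx 28.923$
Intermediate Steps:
$16 \frac{-101 - 40}{15 - 93} = 16 \left(- \frac{141}{-78}\right) = 16 \left(\left(-141\right) \left(- \frac{1}{78}\right)\right) = 16 \cdot \frac{47}{26} = \frac{376}{13}$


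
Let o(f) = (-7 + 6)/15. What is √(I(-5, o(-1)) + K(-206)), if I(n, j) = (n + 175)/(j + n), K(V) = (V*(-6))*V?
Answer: 3*I*√40857106/38 ≈ 504.63*I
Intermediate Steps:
o(f) = -1/15 (o(f) = -1*1/15 = -1/15)
K(V) = -6*V² (K(V) = (-6*V)*V = -6*V²)
I(n, j) = (175 + n)/(j + n)
√(I(-5, o(-1)) + K(-206)) = √((175 - 5)/(-1/15 - 5) - 6*(-206)²) = √(170/(-76/15) - 6*42436) = √(-15/76*170 - 254616) = √(-1275/38 - 254616) = √(-9676683/38) = 3*I*√40857106/38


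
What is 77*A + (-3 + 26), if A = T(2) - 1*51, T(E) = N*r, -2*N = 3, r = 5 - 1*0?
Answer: -8963/2 ≈ -4481.5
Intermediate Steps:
r = 5 (r = 5 + 0 = 5)
N = -3/2 (N = -1/2*3 = -3/2 ≈ -1.5000)
T(E) = -15/2 (T(E) = -3/2*5 = -15/2)
A = -117/2 (A = -15/2 - 1*51 = -15/2 - 51 = -117/2 ≈ -58.500)
77*A + (-3 + 26) = 77*(-117/2) + (-3 + 26) = -9009/2 + 23 = -8963/2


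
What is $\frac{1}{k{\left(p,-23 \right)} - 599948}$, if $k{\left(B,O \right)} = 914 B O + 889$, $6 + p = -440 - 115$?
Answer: $\frac{1}{11194283} \approx 8.9331 \cdot 10^{-8}$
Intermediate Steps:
$p = -561$ ($p = -6 - 555 = -561$)
$k{\left(B,O \right)} = 889 + 914 B O$ ($k{\left(B,O \right)} = 914 B O + 889 = 889 + 914 B O$)
$\frac{1}{k{\left(p,-23 \right)} - 599948} = \frac{1}{\left(889 + 914 \left(-561\right) \left(-23\right)\right) - 599948} = \frac{1}{\left(889 + 11793342\right) - 599948} = \frac{1}{11794231 - 599948} = \frac{1}{11194283}$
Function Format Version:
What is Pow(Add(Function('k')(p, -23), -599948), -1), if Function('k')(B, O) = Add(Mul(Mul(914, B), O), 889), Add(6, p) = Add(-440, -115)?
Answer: Rational(1, 11194283) ≈ 8.9331e-8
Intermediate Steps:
p = -561 (p = Add(-6, Add(-440, -115)) = Add(-6, -555) = -561)
Function('k')(B, O) = Add(889, Mul(914, B, O)) (Function('k')(B, O) = Add(Mul(914, B, O), 889) = Add(889, Mul(914, B, O)))
Pow(Add(Function('k')(p, -23), -599948), -1) = Pow(Add(Add(889, Mul(914, -561, -23)), -599948), -1) = Pow(Add(Add(889, 11793342), -599948), -1) = Pow(Add(11794231, -599948), -1) = Pow(11194283, -1) = Rational(1, 11194283)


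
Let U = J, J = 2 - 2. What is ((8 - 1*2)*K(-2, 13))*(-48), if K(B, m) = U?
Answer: 0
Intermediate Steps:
J = 0
U = 0
K(B, m) = 0
((8 - 1*2)*K(-2, 13))*(-48) = ((8 - 1*2)*0)*(-48) = ((8 - 2)*0)*(-48) = (6*0)*(-48) = 0*(-48) = 0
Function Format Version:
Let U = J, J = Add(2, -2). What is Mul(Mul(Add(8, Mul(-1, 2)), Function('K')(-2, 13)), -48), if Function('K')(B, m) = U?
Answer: 0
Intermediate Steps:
J = 0
U = 0
Function('K')(B, m) = 0
Mul(Mul(Add(8, Mul(-1, 2)), Function('K')(-2, 13)), -48) = Mul(Mul(Add(8, Mul(-1, 2)), 0), -48) = Mul(Mul(Add(8, -2), 0), -48) = Mul(Mul(6, 0), -48) = Mul(0, -48) = 0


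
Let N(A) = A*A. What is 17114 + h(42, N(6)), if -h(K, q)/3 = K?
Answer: 16988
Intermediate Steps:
N(A) = A**2
h(K, q) = -3*K
17114 + h(42, N(6)) = 17114 - 3*42 = 17114 - 126 = 16988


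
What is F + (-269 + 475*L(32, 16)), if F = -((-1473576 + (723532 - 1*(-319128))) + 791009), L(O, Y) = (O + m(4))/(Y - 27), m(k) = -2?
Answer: -3978232/11 ≈ -3.6166e+5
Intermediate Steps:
L(O, Y) = (-2 + O)/(-27 + Y) (L(O, Y) = (O - 2)/(Y - 27) = (-2 + O)/(-27 + Y))
F = -360093 (F = -((-1473576 + (723532 + 319128)) + 791009) = -((-1473576 + 1042660) + 791009) = -(-430916 + 791009) = -1*360093 = -360093)
F + (-269 + 475*L(32, 16)) = -360093 + (-269 + 475*((-2 + 32)/(-27 + 16))) = -360093 + (-269 + 475*(30/(-11))) = -360093 + (-269 + 475*(-1/11*30)) = -360093 + (-269 + 475*(-30/11)) = -360093 + (-269 - 14250/11) = -360093 - 17209/11 = -3978232/11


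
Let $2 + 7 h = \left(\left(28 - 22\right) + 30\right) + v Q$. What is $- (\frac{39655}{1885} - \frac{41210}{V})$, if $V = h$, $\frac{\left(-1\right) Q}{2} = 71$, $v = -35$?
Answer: $\frac{34533233}{943254} \approx 36.611$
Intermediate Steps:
$Q = -142$ ($Q = \left(-2\right) 71 = -142$)
$h = \frac{5004}{7}$ ($h = - \frac{2}{7} + \frac{\left(\left(28 - 22\right) + 30\right) - -4970}{7} = - \frac{2}{7} + \frac{\left(6 + 30\right) + 4970}{7} = - \frac{2}{7} + \frac{36 + 4970}{7} = - \frac{2}{7} + \frac{1}{7} \cdot 5006 = - \frac{2}{7} + \frac{5006}{7} = \frac{5004}{7} \approx 714.86$)
$V = \frac{5004}{7} \approx 714.86$
$- (\frac{39655}{1885} - \frac{41210}{V}) = - (\frac{39655}{1885} - \frac{41210}{\frac{5004}{7}}) = - (39655 \cdot \frac{1}{1885} - \frac{144235}{2502}) = - (\frac{7931}{377} - \frac{144235}{2502}) = \left(-1\right) \left(- \frac{34533233}{943254}\right) = \frac{34533233}{943254}$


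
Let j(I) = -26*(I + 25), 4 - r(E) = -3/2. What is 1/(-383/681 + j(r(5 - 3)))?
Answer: -681/540416 ≈ -0.0012601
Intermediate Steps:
r(E) = 11/2 (r(E) = 4 - (-3)/2 = 4 - 1*(-3/2) = 4 + 3/2 = 11/2)
j(I) = -650 - 26*I (j(I) = -26*(25 + I) = -650 - 26*I)
1/(-383/681 + j(r(5 - 3))) = 1/(-383/681 + (-650 - 26*11/2)) = 1/(-383*1/681 + (-650 - 143)) = 1/(-383/681 - 793) = 1/(-540416/681) = -681/540416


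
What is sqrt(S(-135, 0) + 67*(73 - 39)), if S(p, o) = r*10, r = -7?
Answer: 4*sqrt(138) ≈ 46.989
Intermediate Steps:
S(p, o) = -70 (S(p, o) = -7*10 = -70)
sqrt(S(-135, 0) + 67*(73 - 39)) = sqrt(-70 + 67*(73 - 39)) = sqrt(-70 + 67*34) = sqrt(-70 + 2278) = sqrt(2208) = 4*sqrt(138)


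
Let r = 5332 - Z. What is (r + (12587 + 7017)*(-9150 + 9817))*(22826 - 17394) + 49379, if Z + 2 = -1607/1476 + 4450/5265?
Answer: 3067749903750361/43173 ≈ 7.1057e+10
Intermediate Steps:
Z = -387443/172692 (Z = -2 + (-1607/1476 + 4450/5265) = -2 + (-1607*1/1476 + 4450*(1/5265)) = -2 + (-1607/1476 + 890/1053) = -2 - 42059/172692 = -387443/172692 ≈ -2.2435)
r = 921181187/172692 (r = 5332 - 1*(-387443/172692) = 5332 + 387443/172692 = 921181187/172692 ≈ 5334.2)
(r + (12587 + 7017)*(-9150 + 9817))*(22826 - 17394) + 49379 = (921181187/172692 + (12587 + 7017)*(-9150 + 9817))*(22826 - 17394) + 49379 = (921181187/172692 + 19604*667)*5432 + 49379 = (921181187/172692 + 13075868)*5432 + 49379 = (2259018977843/172692)*5432 + 49379 = 3067747771910794/43173 + 49379 = 3067749903750361/43173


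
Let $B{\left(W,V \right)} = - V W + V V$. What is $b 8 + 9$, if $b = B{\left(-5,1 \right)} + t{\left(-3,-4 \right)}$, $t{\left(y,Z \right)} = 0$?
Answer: $57$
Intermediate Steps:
$B{\left(W,V \right)} = V^{2} - V W$ ($B{\left(W,V \right)} = - V W + V^{2} = V^{2} - V W$)
$b = 6$ ($b = 1 \left(1 - -5\right) + 0 = 1 \left(1 + 5\right) + 0 = 1 \cdot 6 + 0 = 6 + 0 = 6$)
$b 8 + 9 = 6 \cdot 8 + 9 = 48 + 9 = 57$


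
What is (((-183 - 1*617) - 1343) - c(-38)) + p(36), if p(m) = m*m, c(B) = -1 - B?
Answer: -884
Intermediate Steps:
p(m) = m**2
(((-183 - 1*617) - 1343) - c(-38)) + p(36) = (((-183 - 1*617) - 1343) - (-1 - 1*(-38))) + 36**2 = (((-183 - 617) - 1343) - (-1 + 38)) + 1296 = ((-800 - 1343) - 1*37) + 1296 = (-2143 - 37) + 1296 = -2180 + 1296 = -884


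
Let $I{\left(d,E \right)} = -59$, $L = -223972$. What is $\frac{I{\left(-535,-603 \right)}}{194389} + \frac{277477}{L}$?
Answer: $- \frac{2839562679}{2291457532} \approx -1.2392$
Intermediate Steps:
$\frac{I{\left(-535,-603 \right)}}{194389} + \frac{277477}{L} = - \frac{59}{194389} + \frac{277477}{-223972} = \left(-59\right) \frac{1}{194389} + 277477 \left(- \frac{1}{223972}\right) = - \frac{59}{194389} - \frac{277477}{223972} = - \frac{2839562679}{2291457532}$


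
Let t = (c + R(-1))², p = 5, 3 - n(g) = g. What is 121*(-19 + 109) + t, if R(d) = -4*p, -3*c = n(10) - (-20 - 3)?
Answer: 103786/9 ≈ 11532.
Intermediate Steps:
n(g) = 3 - g
c = -16/3 (c = -((3 - 1*10) - (-20 - 3))/3 = -((3 - 10) - 1*(-23))/3 = -(-7 + 23)/3 = -⅓*16 = -16/3 ≈ -5.3333)
R(d) = -20 (R(d) = -4*5 = -20)
t = 5776/9 (t = (-16/3 - 20)² = (-76/3)² = 5776/9 ≈ 641.78)
121*(-19 + 109) + t = 121*(-19 + 109) + 5776/9 = 121*90 + 5776/9 = 10890 + 5776/9 = 103786/9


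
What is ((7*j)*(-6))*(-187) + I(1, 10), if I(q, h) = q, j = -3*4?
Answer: -94247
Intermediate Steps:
j = -12
((7*j)*(-6))*(-187) + I(1, 10) = ((7*(-12))*(-6))*(-187) + 1 = -84*(-6)*(-187) + 1 = 504*(-187) + 1 = -94248 + 1 = -94247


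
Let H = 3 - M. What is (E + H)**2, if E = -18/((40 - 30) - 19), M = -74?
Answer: 6241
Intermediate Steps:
H = 77 (H = 3 - 1*(-74) = 3 + 74 = 77)
E = 2 (E = -18/(10 - 19) = -18/(-9) = -18*(-1/9) = 2)
(E + H)**2 = (2 + 77)**2 = 79**2 = 6241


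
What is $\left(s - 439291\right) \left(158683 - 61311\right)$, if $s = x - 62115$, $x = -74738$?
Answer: $-56100293568$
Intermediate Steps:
$s = -136853$ ($s = -74738 - 62115 = -136853$)
$\left(s - 439291\right) \left(158683 - 61311\right) = \left(-136853 - 439291\right) \left(158683 - 61311\right) = \left(-136853 - 439291\right) 97372 = \left(-576144\right) 97372 = -56100293568$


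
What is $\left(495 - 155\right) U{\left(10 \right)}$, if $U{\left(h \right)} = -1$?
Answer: $-340$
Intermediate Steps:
$\left(495 - 155\right) U{\left(10 \right)} = \left(495 - 155\right) \left(-1\right) = 340 \left(-1\right) = -340$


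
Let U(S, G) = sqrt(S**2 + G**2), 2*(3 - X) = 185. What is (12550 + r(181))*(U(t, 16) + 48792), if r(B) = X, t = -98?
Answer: 607972716 + 24921*sqrt(2465) ≈ 6.0921e+8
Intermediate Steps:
X = -179/2 (X = 3 - 1/2*185 = 3 - 185/2 = -179/2 ≈ -89.500)
r(B) = -179/2
U(S, G) = sqrt(G**2 + S**2)
(12550 + r(181))*(U(t, 16) + 48792) = (12550 - 179/2)*(sqrt(16**2 + (-98)**2) + 48792) = 24921*(sqrt(256 + 9604) + 48792)/2 = 24921*(sqrt(9860) + 48792)/2 = 24921*(2*sqrt(2465) + 48792)/2 = 24921*(48792 + 2*sqrt(2465))/2 = 607972716 + 24921*sqrt(2465)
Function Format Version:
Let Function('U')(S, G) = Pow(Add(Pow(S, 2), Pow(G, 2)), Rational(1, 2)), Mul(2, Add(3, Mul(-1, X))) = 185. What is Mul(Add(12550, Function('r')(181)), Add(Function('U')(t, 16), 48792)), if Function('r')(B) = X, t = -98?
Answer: Add(607972716, Mul(24921, Pow(2465, Rational(1, 2)))) ≈ 6.0921e+8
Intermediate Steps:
X = Rational(-179, 2) (X = Add(3, Mul(Rational(-1, 2), 185)) = Add(3, Rational(-185, 2)) = Rational(-179, 2) ≈ -89.500)
Function('r')(B) = Rational(-179, 2)
Function('U')(S, G) = Pow(Add(Pow(G, 2), Pow(S, 2)), Rational(1, 2))
Mul(Add(12550, Function('r')(181)), Add(Function('U')(t, 16), 48792)) = Mul(Add(12550, Rational(-179, 2)), Add(Pow(Add(Pow(16, 2), Pow(-98, 2)), Rational(1, 2)), 48792)) = Mul(Rational(24921, 2), Add(Pow(Add(256, 9604), Rational(1, 2)), 48792)) = Mul(Rational(24921, 2), Add(Pow(9860, Rational(1, 2)), 48792)) = Mul(Rational(24921, 2), Add(Mul(2, Pow(2465, Rational(1, 2))), 48792)) = Mul(Rational(24921, 2), Add(48792, Mul(2, Pow(2465, Rational(1, 2))))) = Add(607972716, Mul(24921, Pow(2465, Rational(1, 2))))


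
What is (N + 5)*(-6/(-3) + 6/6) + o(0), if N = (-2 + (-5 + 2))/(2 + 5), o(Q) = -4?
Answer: 62/7 ≈ 8.8571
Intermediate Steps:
N = -5/7 (N = (-2 - 3)/7 = -5*⅐ = -5/7 ≈ -0.71429)
(N + 5)*(-6/(-3) + 6/6) + o(0) = (-5/7 + 5)*(-6/(-3) + 6/6) - 4 = 30*(-6*(-⅓) + 6*(⅙))/7 - 4 = 30*(2 + 1)/7 - 4 = (30/7)*3 - 4 = 90/7 - 4 = 62/7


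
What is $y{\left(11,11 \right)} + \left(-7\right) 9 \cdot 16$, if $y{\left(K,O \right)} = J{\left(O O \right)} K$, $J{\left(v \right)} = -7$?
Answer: $-1085$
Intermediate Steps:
$y{\left(K,O \right)} = - 7 K$
$y{\left(11,11 \right)} + \left(-7\right) 9 \cdot 16 = \left(-7\right) 11 + \left(-7\right) 9 \cdot 16 = -77 - 1008 = -1085$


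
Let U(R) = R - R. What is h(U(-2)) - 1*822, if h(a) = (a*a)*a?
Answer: -822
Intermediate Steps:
U(R) = 0
h(a) = a**3 (h(a) = a**2*a = a**3)
h(U(-2)) - 1*822 = 0**3 - 1*822 = 0 - 822 = -822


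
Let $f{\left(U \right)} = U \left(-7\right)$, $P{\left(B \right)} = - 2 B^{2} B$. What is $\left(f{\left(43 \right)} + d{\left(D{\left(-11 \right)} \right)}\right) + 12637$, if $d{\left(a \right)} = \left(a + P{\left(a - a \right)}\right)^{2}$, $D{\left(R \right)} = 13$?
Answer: $12505$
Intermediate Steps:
$P{\left(B \right)} = - 2 B^{3}$
$f{\left(U \right)} = - 7 U$
$d{\left(a \right)} = a^{2}$ ($d{\left(a \right)} = \left(a - 2 \left(a - a\right)^{3}\right)^{2} = \left(a - 2 \cdot 0^{3}\right)^{2} = \left(a - 0\right)^{2} = \left(a + 0\right)^{2} = a^{2}$)
$\left(f{\left(43 \right)} + d{\left(D{\left(-11 \right)} \right)}\right) + 12637 = \left(\left(-7\right) 43 + 13^{2}\right) + 12637 = \left(-301 + 169\right) + 12637 = -132 + 12637 = 12505$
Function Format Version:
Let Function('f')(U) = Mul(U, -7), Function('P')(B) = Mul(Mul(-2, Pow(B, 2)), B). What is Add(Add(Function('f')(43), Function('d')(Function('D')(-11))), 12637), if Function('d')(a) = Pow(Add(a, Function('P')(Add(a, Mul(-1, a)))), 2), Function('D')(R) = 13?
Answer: 12505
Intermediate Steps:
Function('P')(B) = Mul(-2, Pow(B, 3))
Function('f')(U) = Mul(-7, U)
Function('d')(a) = Pow(a, 2) (Function('d')(a) = Pow(Add(a, Mul(-2, Pow(Add(a, Mul(-1, a)), 3))), 2) = Pow(Add(a, Mul(-2, Pow(0, 3))), 2) = Pow(Add(a, Mul(-2, 0)), 2) = Pow(Add(a, 0), 2) = Pow(a, 2))
Add(Add(Function('f')(43), Function('d')(Function('D')(-11))), 12637) = Add(Add(Mul(-7, 43), Pow(13, 2)), 12637) = Add(Add(-301, 169), 12637) = Add(-132, 12637) = 12505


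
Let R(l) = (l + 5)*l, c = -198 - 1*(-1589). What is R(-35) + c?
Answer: 2441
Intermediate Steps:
c = 1391 (c = -198 + 1589 = 1391)
R(l) = l*(5 + l) (R(l) = (5 + l)*l = l*(5 + l))
R(-35) + c = -35*(5 - 35) + 1391 = -35*(-30) + 1391 = 1050 + 1391 = 2441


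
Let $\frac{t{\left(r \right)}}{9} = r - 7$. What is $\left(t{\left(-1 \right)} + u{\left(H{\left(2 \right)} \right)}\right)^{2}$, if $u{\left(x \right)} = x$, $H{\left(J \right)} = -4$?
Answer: $5776$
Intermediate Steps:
$t{\left(r \right)} = -63 + 9 r$ ($t{\left(r \right)} = 9 \left(r - 7\right) = 9 \left(-7 + r\right) = -63 + 9 r$)
$\left(t{\left(-1 \right)} + u{\left(H{\left(2 \right)} \right)}\right)^{2} = \left(\left(-63 + 9 \left(-1\right)\right) - 4\right)^{2} = \left(\left(-63 - 9\right) - 4\right)^{2} = \left(-72 - 4\right)^{2} = \left(-76\right)^{2} = 5776$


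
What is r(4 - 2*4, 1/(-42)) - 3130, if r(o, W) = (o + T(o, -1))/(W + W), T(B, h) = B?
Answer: -2962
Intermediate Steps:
r(o, W) = o/W (r(o, W) = (o + o)/(W + W) = (2*o)/((2*W)) = (2*o)*(1/(2*W)) = o/W)
r(4 - 2*4, 1/(-42)) - 3130 = (4 - 2*4)/(1/(-42)) - 3130 = (4 - 8)/(-1/42) - 3130 = -4*(-42) - 3130 = 168 - 3130 = -2962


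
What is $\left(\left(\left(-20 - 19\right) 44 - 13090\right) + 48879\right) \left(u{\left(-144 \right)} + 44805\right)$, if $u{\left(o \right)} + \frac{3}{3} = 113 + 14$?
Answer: $1530933963$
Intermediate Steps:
$u{\left(o \right)} = 126$ ($u{\left(o \right)} = -1 + \left(113 + 14\right) = -1 + 127 = 126$)
$\left(\left(\left(-20 - 19\right) 44 - 13090\right) + 48879\right) \left(u{\left(-144 \right)} + 44805\right) = \left(\left(\left(-20 - 19\right) 44 - 13090\right) + 48879\right) \left(126 + 44805\right) = \left(\left(\left(-39\right) 44 - 13090\right) + 48879\right) 44931 = \left(\left(-1716 - 13090\right) + 48879\right) 44931 = \left(-14806 + 48879\right) 44931 = 34073 \cdot 44931 = 1530933963$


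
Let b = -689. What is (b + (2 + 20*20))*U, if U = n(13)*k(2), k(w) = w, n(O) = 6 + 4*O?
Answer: -33292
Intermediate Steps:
U = 116 (U = (6 + 4*13)*2 = (6 + 52)*2 = 58*2 = 116)
(b + (2 + 20*20))*U = (-689 + (2 + 20*20))*116 = (-689 + (2 + 400))*116 = (-689 + 402)*116 = -287*116 = -33292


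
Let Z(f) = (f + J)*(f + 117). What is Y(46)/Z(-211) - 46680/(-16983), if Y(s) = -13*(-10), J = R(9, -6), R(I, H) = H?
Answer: 159064405/57736539 ≈ 2.7550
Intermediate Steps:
J = -6
Y(s) = 130
Z(f) = (-6 + f)*(117 + f) (Z(f) = (f - 6)*(f + 117) = (-6 + f)*(117 + f))
Y(46)/Z(-211) - 46680/(-16983) = 130/(-702 + (-211)² + 111*(-211)) - 46680/(-16983) = 130/(-702 + 44521 - 23421) - 46680*(-1/16983) = 130/20398 + 15560/5661 = 130*(1/20398) + 15560/5661 = 65/10199 + 15560/5661 = 159064405/57736539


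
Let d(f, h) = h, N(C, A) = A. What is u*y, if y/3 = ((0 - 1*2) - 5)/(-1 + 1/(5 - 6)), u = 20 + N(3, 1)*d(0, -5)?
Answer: 315/2 ≈ 157.50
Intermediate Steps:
u = 15 (u = 20 + 1*(-5) = 20 - 5 = 15)
y = 21/2 (y = 3*(((0 - 1*2) - 5)/(-1 + 1/(5 - 6))) = 3*(((0 - 2) - 5)/(-1 + 1/(-1))) = 3*((-2 - 5)/(-1 - 1)) = 3*(-7/(-2)) = 3*(-7*(-1/2)) = 3*(7/2) = 21/2 ≈ 10.500)
u*y = 15*(21/2) = 315/2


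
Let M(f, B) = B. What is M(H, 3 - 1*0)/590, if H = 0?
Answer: 3/590 ≈ 0.0050847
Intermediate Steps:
M(H, 3 - 1*0)/590 = (3 - 1*0)/590 = (3 + 0)*(1/590) = 3*(1/590) = 3/590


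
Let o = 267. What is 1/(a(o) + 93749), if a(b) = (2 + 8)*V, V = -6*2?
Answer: 1/93629 ≈ 1.0680e-5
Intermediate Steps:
V = -12
a(b) = -120 (a(b) = (2 + 8)*(-12) = 10*(-12) = -120)
1/(a(o) + 93749) = 1/(-120 + 93749) = 1/93629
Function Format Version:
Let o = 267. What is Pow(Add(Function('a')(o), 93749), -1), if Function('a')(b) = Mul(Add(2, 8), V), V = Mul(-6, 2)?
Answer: Rational(1, 93629) ≈ 1.0680e-5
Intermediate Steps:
V = -12
Function('a')(b) = -120 (Function('a')(b) = Mul(Add(2, 8), -12) = Mul(10, -12) = -120)
Pow(Add(Function('a')(o), 93749), -1) = Pow(Add(-120, 93749), -1) = Pow(93629, -1) = Rational(1, 93629)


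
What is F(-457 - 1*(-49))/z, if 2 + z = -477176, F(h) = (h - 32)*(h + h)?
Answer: -179520/238589 ≈ -0.75242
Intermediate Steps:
F(h) = 2*h*(-32 + h) (F(h) = (-32 + h)*(2*h) = 2*h*(-32 + h))
z = -477178 (z = -2 - 477176 = -477178)
F(-457 - 1*(-49))/z = (2*(-457 - 1*(-49))*(-32 + (-457 - 1*(-49))))/(-477178) = (2*(-457 + 49)*(-32 + (-457 + 49)))*(-1/477178) = (2*(-408)*(-32 - 408))*(-1/477178) = (2*(-408)*(-440))*(-1/477178) = 359040*(-1/477178) = -179520/238589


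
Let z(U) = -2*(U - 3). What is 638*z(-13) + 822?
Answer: 21238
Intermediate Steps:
z(U) = 6 - 2*U (z(U) = -2*(-3 + U) = 6 - 2*U)
638*z(-13) + 822 = 638*(6 - 2*(-13)) + 822 = 638*(6 + 26) + 822 = 638*32 + 822 = 20416 + 822 = 21238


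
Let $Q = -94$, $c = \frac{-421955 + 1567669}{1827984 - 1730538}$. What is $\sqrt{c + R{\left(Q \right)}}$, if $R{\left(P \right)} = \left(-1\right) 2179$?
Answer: $\frac{8 i \sqrt{80388808545}}{48723} \approx 46.554 i$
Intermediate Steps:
$c = \frac{572857}{48723}$ ($c = \frac{1145714}{97446} = 1145714 \cdot \frac{1}{97446} = \frac{572857}{48723} \approx 11.757$)
$R{\left(P \right)} = -2179$
$\sqrt{c + R{\left(Q \right)}} = \sqrt{\frac{572857}{48723} - 2179} = \sqrt{- \frac{105594560}{48723}} = \frac{8 i \sqrt{80388808545}}{48723}$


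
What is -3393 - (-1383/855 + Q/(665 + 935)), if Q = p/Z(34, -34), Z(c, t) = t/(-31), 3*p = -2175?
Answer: -2102943529/620160 ≈ -3391.0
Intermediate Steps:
p = -725 (p = (⅓)*(-2175) = -725)
Z(c, t) = -t/31 (Z(c, t) = t*(-1/31) = -t/31)
Q = -22475/34 (Q = -725/((-1/31*(-34))) = -725/34/31 = -725*31/34 = -22475/34 ≈ -661.03)
-3393 - (-1383/855 + Q/(665 + 935)) = -3393 - (-1383/855 - 22475/(34*(665 + 935))) = -3393 - (-1383*1/855 - 22475/34/1600) = -3393 - (-461/285 - 22475/34*1/1600) = -3393 - (-461/285 - 899/2176) = -3393 - 1*(-1259351/620160) = -3393 + 1259351/620160 = -2102943529/620160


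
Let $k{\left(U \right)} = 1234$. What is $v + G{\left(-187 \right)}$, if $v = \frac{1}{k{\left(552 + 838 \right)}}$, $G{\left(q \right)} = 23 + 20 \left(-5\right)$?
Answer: $- \frac{95017}{1234} \approx -76.999$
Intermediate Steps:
$G{\left(q \right)} = -77$ ($G{\left(q \right)} = 23 - 100 = -77$)
$v = \frac{1}{1234} \approx 0.00081037$
$v + G{\left(-187 \right)} = \frac{1}{1234} - 77 = - \frac{95017}{1234}$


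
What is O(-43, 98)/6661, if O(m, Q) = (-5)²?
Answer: 25/6661 ≈ 0.0037532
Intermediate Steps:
O(m, Q) = 25
O(-43, 98)/6661 = 25/6661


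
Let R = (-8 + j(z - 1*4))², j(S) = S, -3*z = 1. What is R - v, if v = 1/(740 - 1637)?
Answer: 409334/2691 ≈ 152.11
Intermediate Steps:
z = -⅓ (z = -⅓*1 = -⅓ ≈ -0.33333)
v = -1/897 (v = 1/(-897) = -1/897 ≈ -0.0011148)
R = 1369/9 (R = (-8 + (-⅓ - 1*4))² = (-8 + (-⅓ - 4))² = (-8 - 13/3)² = (-37/3)² = 1369/9 ≈ 152.11)
R - v = 1369/9 - 1*(-1/897) = 1369/9 + 1/897 = 409334/2691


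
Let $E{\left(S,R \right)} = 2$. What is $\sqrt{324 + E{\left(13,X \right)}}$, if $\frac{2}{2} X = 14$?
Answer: $\sqrt{326} \approx 18.055$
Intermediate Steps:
$X = 14$
$\sqrt{324 + E{\left(13,X \right)}} = \sqrt{324 + 2} = \sqrt{326}$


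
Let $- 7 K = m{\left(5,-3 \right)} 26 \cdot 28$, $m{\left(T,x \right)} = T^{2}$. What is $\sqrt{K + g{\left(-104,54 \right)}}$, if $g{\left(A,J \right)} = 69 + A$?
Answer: $i \sqrt{2635} \approx 51.332 i$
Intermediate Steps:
$K = -2600$ ($K = - \frac{5^{2} \cdot 26 \cdot 28}{7} = - \frac{25 \cdot 26 \cdot 28}{7} = - \frac{650 \cdot 28}{7} = \left(- \frac{1}{7}\right) 18200 = -2600$)
$\sqrt{K + g{\left(-104,54 \right)}} = \sqrt{-2600 + \left(69 - 104\right)} = \sqrt{-2600 - 35} = \sqrt{-2635} = i \sqrt{2635}$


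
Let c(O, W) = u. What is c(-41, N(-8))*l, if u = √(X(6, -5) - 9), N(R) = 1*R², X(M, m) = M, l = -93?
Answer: -93*I*√3 ≈ -161.08*I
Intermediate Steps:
N(R) = R²
u = I*√3 (u = √(6 - 9) = √(-3) = I*√3 ≈ 1.732*I)
c(O, W) = I*√3
c(-41, N(-8))*l = (I*√3)*(-93) = -93*I*√3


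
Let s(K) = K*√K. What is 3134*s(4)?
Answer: 25072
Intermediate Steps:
s(K) = K^(3/2)
3134*s(4) = 3134*4^(3/2) = 3134*8 = 25072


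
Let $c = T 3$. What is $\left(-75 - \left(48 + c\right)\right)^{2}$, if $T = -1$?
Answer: $14400$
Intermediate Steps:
$c = -3$ ($c = \left(-1\right) 3 = -3$)
$\left(-75 - \left(48 + c\right)\right)^{2} = \left(-75 - 45\right)^{2} = \left(-120\right)^{2} = 14400$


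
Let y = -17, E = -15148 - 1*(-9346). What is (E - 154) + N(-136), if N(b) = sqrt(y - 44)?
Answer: -5956 + I*sqrt(61) ≈ -5956.0 + 7.8102*I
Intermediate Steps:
E = -5802 (E = -15148 + 9346 = -5802)
N(b) = I*sqrt(61) (N(b) = sqrt(-17 - 44) = sqrt(-61) = I*sqrt(61))
(E - 154) + N(-136) = (-5802 - 154) + I*sqrt(61) = -5956 + I*sqrt(61)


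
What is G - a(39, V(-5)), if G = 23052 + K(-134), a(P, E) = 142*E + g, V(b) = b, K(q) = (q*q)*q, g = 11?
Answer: -2382353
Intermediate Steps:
K(q) = q³ (K(q) = q²*q = q³)
a(P, E) = 11 + 142*E (a(P, E) = 142*E + 11 = 11 + 142*E)
G = -2383052 (G = 23052 + (-134)³ = 23052 - 2406104 = -2383052)
G - a(39, V(-5)) = -2383052 - (11 + 142*(-5)) = -2383052 - (11 - 710) = -2383052 - 1*(-699) = -2383052 + 699 = -2382353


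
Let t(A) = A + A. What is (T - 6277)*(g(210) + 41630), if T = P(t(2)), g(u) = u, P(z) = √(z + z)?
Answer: -262629680 + 83680*√2 ≈ -2.6251e+8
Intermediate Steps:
t(A) = 2*A
P(z) = √2*√z (P(z) = √(2*z) = √2*√z)
T = 2*√2 (T = √2*√(2*2) = √2*√4 = √2*2 = 2*√2 ≈ 2.8284)
(T - 6277)*(g(210) + 41630) = (2*√2 - 6277)*(210 + 41630) = (-6277 + 2*√2)*41840 = -262629680 + 83680*√2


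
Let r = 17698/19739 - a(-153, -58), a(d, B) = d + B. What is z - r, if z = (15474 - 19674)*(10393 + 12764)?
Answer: -1919807479227/19739 ≈ -9.7260e+7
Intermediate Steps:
a(d, B) = B + d
r = 4182627/19739 (r = 17698/19739 - (-58 - 153) = 17698*(1/19739) - 1*(-211) = 17698/19739 + 211 = 4182627/19739 ≈ 211.90)
z = -97259400 (z = -4200*23157 = -97259400)
z - r = -97259400 - 1*4182627/19739 = -97259400 - 4182627/19739 = -1919807479227/19739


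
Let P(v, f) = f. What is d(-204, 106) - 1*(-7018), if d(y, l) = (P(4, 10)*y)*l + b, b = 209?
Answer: -209013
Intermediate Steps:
d(y, l) = 209 + 10*l*y (d(y, l) = (10*y)*l + 209 = 10*l*y + 209 = 209 + 10*l*y)
d(-204, 106) - 1*(-7018) = (209 + 10*106*(-204)) - 1*(-7018) = (209 - 216240) + 7018 = -216031 + 7018 = -209013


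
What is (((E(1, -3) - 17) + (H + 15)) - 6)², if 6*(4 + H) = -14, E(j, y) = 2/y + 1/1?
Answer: 196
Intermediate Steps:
E(j, y) = 1 + 2/y (E(j, y) = 2/y + 1*1 = 2/y + 1 = 1 + 2/y)
H = -19/3 (H = -4 + (⅙)*(-14) = -4 - 7/3 = -19/3 ≈ -6.3333)
(((E(1, -3) - 17) + (H + 15)) - 6)² = ((((2 - 3)/(-3) - 17) + (-19/3 + 15)) - 6)² = (((-⅓*(-1) - 17) + 26/3) - 6)² = (((⅓ - 17) + 26/3) - 6)² = ((-50/3 + 26/3) - 6)² = (-8 - 6)² = (-14)² = 196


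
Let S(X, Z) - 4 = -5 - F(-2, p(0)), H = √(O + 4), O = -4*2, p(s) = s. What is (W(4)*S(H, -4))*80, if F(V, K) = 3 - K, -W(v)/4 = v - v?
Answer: 0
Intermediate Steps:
O = -8
H = 2*I (H = √(-8 + 4) = √(-4) = 2*I ≈ 2.0*I)
W(v) = 0 (W(v) = -4*(v - v) = -4*0 = 0)
S(X, Z) = -4 (S(X, Z) = 4 + (-5 - (3 - 1*0)) = 4 + (-5 - (3 + 0)) = 4 + (-5 - 1*3) = 4 + (-5 - 3) = 4 - 8 = -4)
(W(4)*S(H, -4))*80 = (0*(-4))*80 = 0*80 = 0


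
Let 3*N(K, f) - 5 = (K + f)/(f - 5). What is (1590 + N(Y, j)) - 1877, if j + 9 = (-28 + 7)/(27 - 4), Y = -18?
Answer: -292966/1029 ≈ -284.71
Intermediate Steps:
j = -228/23 (j = -9 + (-28 + 7)/(27 - 4) = -9 - 21/23 = -228/23 ≈ -9.9130)
N(K, f) = 5/3 + (K + f)/(3*(-5 + f)) (N(K, f) = 5/3 + ((K + f)/(f - 5))/3 = 5/3 + ((K + f)/(-5 + f))/3 = 5/3 + (K + f)/(3*(-5 + f)))
(1590 + N(Y, j)) - 1877 = (1590 + (-25 - 18 + 6*(-228/23))/(3*(-5 - 228/23))) - 1877 = (1590 + (-25 - 18 - 1368/23)/(3*(-343/23))) - 1877 = (1590 + (⅓)*(-23/343)*(-2357/23)) - 1877 = (1590 + 2357/1029) - 1877 = 1638467/1029 - 1877 = -292966/1029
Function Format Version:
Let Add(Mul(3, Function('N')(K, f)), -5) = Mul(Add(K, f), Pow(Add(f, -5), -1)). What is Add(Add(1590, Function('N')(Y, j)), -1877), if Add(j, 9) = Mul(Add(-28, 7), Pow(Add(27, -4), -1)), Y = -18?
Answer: Rational(-292966, 1029) ≈ -284.71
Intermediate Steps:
j = Rational(-228, 23) (j = Add(-9, Mul(Add(-28, 7), Pow(Add(27, -4), -1))) = Add(-9, Mul(-21, Pow(23, -1))) = Add(-9, Mul(-21, Rational(1, 23))) = Add(-9, Rational(-21, 23)) = Rational(-228, 23) ≈ -9.9130)
Function('N')(K, f) = Add(Rational(5, 3), Mul(Rational(1, 3), Pow(Add(-5, f), -1), Add(K, f))) (Function('N')(K, f) = Add(Rational(5, 3), Mul(Rational(1, 3), Mul(Add(K, f), Pow(Add(f, -5), -1)))) = Add(Rational(5, 3), Mul(Rational(1, 3), Mul(Add(K, f), Pow(Add(-5, f), -1)))) = Add(Rational(5, 3), Mul(Rational(1, 3), Mul(Pow(Add(-5, f), -1), Add(K, f)))) = Add(Rational(5, 3), Mul(Rational(1, 3), Pow(Add(-5, f), -1), Add(K, f))))
Add(Add(1590, Function('N')(Y, j)), -1877) = Add(Add(1590, Mul(Rational(1, 3), Pow(Add(-5, Rational(-228, 23)), -1), Add(-25, -18, Mul(6, Rational(-228, 23))))), -1877) = Add(Add(1590, Mul(Rational(1, 3), Pow(Rational(-343, 23), -1), Add(-25, -18, Rational(-1368, 23)))), -1877) = Add(Add(1590, Mul(Rational(1, 3), Rational(-23, 343), Rational(-2357, 23))), -1877) = Add(Add(1590, Rational(2357, 1029)), -1877) = Add(Rational(1638467, 1029), -1877) = Rational(-292966, 1029)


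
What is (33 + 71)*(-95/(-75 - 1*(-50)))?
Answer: 1976/5 ≈ 395.20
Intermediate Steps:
(33 + 71)*(-95/(-75 - 1*(-50))) = 104*(-95/(-75 + 50)) = 104*(-95/(-25)) = 104*(-95*(-1/25)) = 104*(19/5) = 1976/5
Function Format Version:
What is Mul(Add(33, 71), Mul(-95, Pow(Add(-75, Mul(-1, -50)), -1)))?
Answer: Rational(1976, 5) ≈ 395.20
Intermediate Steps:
Mul(Add(33, 71), Mul(-95, Pow(Add(-75, Mul(-1, -50)), -1))) = Mul(104, Mul(-95, Pow(Add(-75, 50), -1))) = Mul(104, Mul(-95, Pow(-25, -1))) = Mul(104, Mul(-95, Rational(-1, 25))) = Mul(104, Rational(19, 5)) = Rational(1976, 5)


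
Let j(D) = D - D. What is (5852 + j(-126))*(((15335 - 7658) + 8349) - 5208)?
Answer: 63306936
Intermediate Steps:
j(D) = 0
(5852 + j(-126))*(((15335 - 7658) + 8349) - 5208) = (5852 + 0)*(((15335 - 7658) + 8349) - 5208) = 5852*((7677 + 8349) - 5208) = 5852*(16026 - 5208) = 5852*10818 = 63306936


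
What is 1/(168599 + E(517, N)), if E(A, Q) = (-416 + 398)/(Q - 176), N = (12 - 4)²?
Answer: 56/9441553 ≈ 5.9312e-6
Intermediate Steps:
N = 64 (N = 8² = 64)
E(A, Q) = -18/(-176 + Q)
1/(168599 + E(517, N)) = 1/(168599 - 18/(-176 + 64)) = 1/(168599 - 18/(-112)) = 1/(168599 - 18*(-1/112)) = 1/(168599 + 9/56) = 1/(9441553/56) = 56/9441553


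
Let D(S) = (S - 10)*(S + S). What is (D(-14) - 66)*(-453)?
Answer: -274518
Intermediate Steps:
D(S) = 2*S*(-10 + S) (D(S) = (-10 + S)*(2*S) = 2*S*(-10 + S))
(D(-14) - 66)*(-453) = (2*(-14)*(-10 - 14) - 66)*(-453) = (2*(-14)*(-24) - 66)*(-453) = (672 - 66)*(-453) = 606*(-453) = -274518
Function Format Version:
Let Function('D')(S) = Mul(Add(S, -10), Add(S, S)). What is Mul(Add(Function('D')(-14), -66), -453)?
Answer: -274518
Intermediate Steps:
Function('D')(S) = Mul(2, S, Add(-10, S)) (Function('D')(S) = Mul(Add(-10, S), Mul(2, S)) = Mul(2, S, Add(-10, S)))
Mul(Add(Function('D')(-14), -66), -453) = Mul(Add(Mul(2, -14, Add(-10, -14)), -66), -453) = Mul(Add(Mul(2, -14, -24), -66), -453) = Mul(Add(672, -66), -453) = Mul(606, -453) = -274518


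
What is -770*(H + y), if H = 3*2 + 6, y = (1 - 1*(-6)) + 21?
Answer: -30800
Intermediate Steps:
y = 28 (y = (1 + 6) + 21 = 7 + 21 = 28)
H = 12 (H = 6 + 6 = 12)
-770*(H + y) = -770*(12 + 28) = -770*40 = -30800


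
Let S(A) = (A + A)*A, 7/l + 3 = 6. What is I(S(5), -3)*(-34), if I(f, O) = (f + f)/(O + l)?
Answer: 5100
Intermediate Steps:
l = 7/3 (l = 7/(-3 + 6) = 7/3 ≈ 2.3333)
S(A) = 2*A² (S(A) = (2*A)*A = 2*A²)
I(f, O) = 2*f/(7/3 + O) (I(f, O) = (f + f)/(O + 7/3) = (2*f)/(7/3 + O) = 2*f/(7/3 + O))
I(S(5), -3)*(-34) = (6*(2*5²)/(7 + 3*(-3)))*(-34) = (6*(2*25)/(7 - 9))*(-34) = (6*50/(-2))*(-34) = (6*50*(-½))*(-34) = -150*(-34) = 5100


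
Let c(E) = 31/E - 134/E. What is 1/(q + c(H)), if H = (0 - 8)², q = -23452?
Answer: -64/1501031 ≈ -4.2637e-5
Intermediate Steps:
H = 64 (H = (-8)² = 64)
c(E) = -103/E
1/(q + c(H)) = 1/(-23452 - 103/64) = 1/(-1501031/64) = -64/1501031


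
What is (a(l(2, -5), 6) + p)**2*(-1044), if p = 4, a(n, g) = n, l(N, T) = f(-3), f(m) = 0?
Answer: -16704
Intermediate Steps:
l(N, T) = 0
(a(l(2, -5), 6) + p)**2*(-1044) = (0 + 4)**2*(-1044) = 4**2*(-1044) = 16*(-1044) = -16704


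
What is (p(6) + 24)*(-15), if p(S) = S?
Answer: -450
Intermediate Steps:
(p(6) + 24)*(-15) = (6 + 24)*(-15) = 30*(-15) = -450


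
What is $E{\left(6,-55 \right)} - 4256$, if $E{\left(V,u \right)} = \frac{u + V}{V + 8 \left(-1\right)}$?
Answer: $- \frac{8463}{2} \approx -4231.5$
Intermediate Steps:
$E{\left(V,u \right)} = \frac{V + u}{-8 + V}$ ($E{\left(V,u \right)} = \frac{V + u}{V - 8} = \frac{V + u}{-8 + V}$)
$E{\left(6,-55 \right)} - 4256 = \frac{6 - 55}{-8 + 6} - 4256 = \frac{1}{-2} \left(-49\right) - 4256 = \left(- \frac{1}{2}\right) \left(-49\right) - 4256 = \frac{49}{2} - 4256 = - \frac{8463}{2}$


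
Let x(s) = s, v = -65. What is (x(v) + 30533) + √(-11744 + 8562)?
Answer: 30468 + I*√3182 ≈ 30468.0 + 56.409*I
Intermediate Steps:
(x(v) + 30533) + √(-11744 + 8562) = (-65 + 30533) + √(-11744 + 8562) = 30468 + √(-3182) = 30468 + I*√3182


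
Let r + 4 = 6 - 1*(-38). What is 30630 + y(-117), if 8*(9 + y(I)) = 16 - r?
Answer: 30618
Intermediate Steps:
r = 40 (r = -4 + (6 - 1*(-38)) = -4 + (6 + 38) = -4 + 44 = 40)
y(I) = -12 (y(I) = -9 + (16 - 1*40)/8 = -9 + (16 - 40)/8 = -9 + (⅛)*(-24) = -9 - 3 = -12)
30630 + y(-117) = 30630 - 12 = 30618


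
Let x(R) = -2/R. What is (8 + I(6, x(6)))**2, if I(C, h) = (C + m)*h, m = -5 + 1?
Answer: 484/9 ≈ 53.778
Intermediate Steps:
m = -4
I(C, h) = h*(-4 + C) (I(C, h) = (C - 4)*h = (-4 + C)*h = h*(-4 + C))
(8 + I(6, x(6)))**2 = (8 + (-2/6)*(-4 + 6))**2 = (8 - 2*1/6*2)**2 = (8 - 1/3*2)**2 = (8 - 2/3)**2 = (22/3)**2 = 484/9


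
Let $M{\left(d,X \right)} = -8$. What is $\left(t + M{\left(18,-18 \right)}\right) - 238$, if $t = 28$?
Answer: $-218$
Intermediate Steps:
$\left(t + M{\left(18,-18 \right)}\right) - 238 = \left(28 - 8\right) - 238 = 20 - 238 = -218$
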